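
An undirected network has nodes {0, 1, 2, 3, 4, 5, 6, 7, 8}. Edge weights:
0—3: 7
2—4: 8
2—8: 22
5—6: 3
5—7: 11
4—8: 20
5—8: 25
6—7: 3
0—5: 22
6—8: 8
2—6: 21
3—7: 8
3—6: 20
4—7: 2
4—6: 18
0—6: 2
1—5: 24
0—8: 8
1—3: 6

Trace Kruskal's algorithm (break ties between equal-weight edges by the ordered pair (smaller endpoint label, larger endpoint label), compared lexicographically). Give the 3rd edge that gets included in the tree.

5-6

Sort edges by weight, then run Kruskal:
0—6 (2): add — endpoints in different components.
4—7 (2): add — endpoints in different components.
5—6 (3): add — endpoints in different components.
6—7 (3): add — endpoints in different components.
1—3 (6): add — endpoints in different components.
0—3 (7): add — endpoints in different components.
0—8 (8): add — endpoints in different components.
2—4 (8): add — endpoints in different components.
The 3rd edge added is 5—6.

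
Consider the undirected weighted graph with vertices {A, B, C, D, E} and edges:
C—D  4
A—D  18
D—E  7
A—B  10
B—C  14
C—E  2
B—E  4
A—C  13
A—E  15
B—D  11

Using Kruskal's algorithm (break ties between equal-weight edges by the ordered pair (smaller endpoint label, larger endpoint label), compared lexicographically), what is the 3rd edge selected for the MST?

Kruskal: consider edges lightest-first.
C—E (2): add — endpoints in different components.
B—E (4): add — endpoints in different components.
C—D (4): add — endpoints in different components.
D—E (7): skip — D and E already connected.
A—B (10): add — endpoints in different components.
The 3rd edge added is C—D.

C-D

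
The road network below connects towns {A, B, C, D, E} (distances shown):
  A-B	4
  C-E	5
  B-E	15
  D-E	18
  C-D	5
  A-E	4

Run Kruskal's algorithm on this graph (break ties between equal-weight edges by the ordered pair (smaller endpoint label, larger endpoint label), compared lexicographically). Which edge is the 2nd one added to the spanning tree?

Kruskal's algorithm — process edges by increasing weight (ties by edge label):
A-B (4): add — endpoints in different components.
A-E (4): add — endpoints in different components.
C-D (5): add — endpoints in different components.
C-E (5): add — endpoints in different components.
The 2nd edge added is A-E.

A-E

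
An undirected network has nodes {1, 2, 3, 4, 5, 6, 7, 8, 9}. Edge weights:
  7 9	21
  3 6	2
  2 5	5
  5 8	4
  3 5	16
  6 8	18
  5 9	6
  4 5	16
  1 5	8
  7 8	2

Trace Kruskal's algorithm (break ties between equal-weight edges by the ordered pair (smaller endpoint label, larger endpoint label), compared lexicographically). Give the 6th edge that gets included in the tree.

1-5

Sort edges by weight, then run Kruskal:
3 6 (2): add — endpoints in different components.
7 8 (2): add — endpoints in different components.
5 8 (4): add — endpoints in different components.
2 5 (5): add — endpoints in different components.
5 9 (6): add — endpoints in different components.
1 5 (8): add — endpoints in different components.
3 5 (16): add — endpoints in different components.
4 5 (16): add — endpoints in different components.
The 6th edge added is 1 5.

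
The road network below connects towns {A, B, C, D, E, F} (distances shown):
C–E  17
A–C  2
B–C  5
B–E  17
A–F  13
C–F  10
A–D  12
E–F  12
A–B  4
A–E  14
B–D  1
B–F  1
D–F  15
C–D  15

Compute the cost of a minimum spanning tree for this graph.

20

Sort edges by weight, then run Kruskal:
B–D (1): add — endpoints in different components.
B–F (1): add — endpoints in different components.
A–C (2): add — endpoints in different components.
A–B (4): add — endpoints in different components.
B–C (5): skip — B and C already connected.
C–F (10): skip — C and F already connected.
A–D (12): skip — A and D already connected.
E–F (12): add — endpoints in different components.
MST edges: B–D, B–F, A–C, A–B, E–F; total weight 1+1+2+4+12 = 20.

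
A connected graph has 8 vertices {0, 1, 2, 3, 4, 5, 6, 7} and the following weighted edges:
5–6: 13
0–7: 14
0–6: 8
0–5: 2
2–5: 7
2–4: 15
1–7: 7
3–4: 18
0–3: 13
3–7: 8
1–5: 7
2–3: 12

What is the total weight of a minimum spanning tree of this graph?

54

Kruskal: consider edges lightest-first.
0–5 (2): add — endpoints in different components.
1–5 (7): add — endpoints in different components.
1–7 (7): add — endpoints in different components.
2–5 (7): add — endpoints in different components.
0–6 (8): add — endpoints in different components.
3–7 (8): add — endpoints in different components.
2–3 (12): skip — 2 and 3 already connected.
0–3 (13): skip — 0 and 3 already connected.
5–6 (13): skip — 5 and 6 already connected.
0–7 (14): skip — 0 and 7 already connected.
2–4 (15): add — endpoints in different components.
MST edges: 0–5, 1–5, 1–7, 2–5, 0–6, 3–7, 2–4; total weight 2+7+7+7+8+8+15 = 54.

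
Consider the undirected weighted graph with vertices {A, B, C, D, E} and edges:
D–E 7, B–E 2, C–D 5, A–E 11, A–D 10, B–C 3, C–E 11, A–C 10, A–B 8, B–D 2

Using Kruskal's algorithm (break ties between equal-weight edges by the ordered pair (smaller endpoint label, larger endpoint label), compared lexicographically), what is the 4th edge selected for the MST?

Kruskal: consider edges lightest-first.
B–D (2): add. Components now {A} {B,D} {C} {E}
B–E (2): add. Components now {A} {B,D,E} {C}
B–C (3): add. Components now {A} {B,C,D,E}
C–D (5): skip — C and D already connected.
D–E (7): skip — D and E already connected.
A–B (8): add. Components now {A,B,C,D,E}
The 4th edge added is A–B.

A-B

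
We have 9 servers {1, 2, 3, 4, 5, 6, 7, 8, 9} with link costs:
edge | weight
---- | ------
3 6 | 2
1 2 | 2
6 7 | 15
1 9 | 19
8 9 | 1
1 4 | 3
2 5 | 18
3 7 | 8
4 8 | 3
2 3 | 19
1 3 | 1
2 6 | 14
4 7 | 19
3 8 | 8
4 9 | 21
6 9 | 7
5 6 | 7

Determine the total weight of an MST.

Kruskal: consider edges lightest-first.
1 3 (1): add — endpoints in different components.
8 9 (1): add — endpoints in different components.
1 2 (2): add — endpoints in different components.
3 6 (2): add — endpoints in different components.
1 4 (3): add — endpoints in different components.
4 8 (3): add — endpoints in different components.
5 6 (7): add — endpoints in different components.
6 9 (7): skip — 6 and 9 already connected.
3 7 (8): add — endpoints in different components.
MST edges: 1 3, 8 9, 1 2, 3 6, 1 4, 4 8, 5 6, 3 7; total weight 1+1+2+2+3+3+7+8 = 27.

27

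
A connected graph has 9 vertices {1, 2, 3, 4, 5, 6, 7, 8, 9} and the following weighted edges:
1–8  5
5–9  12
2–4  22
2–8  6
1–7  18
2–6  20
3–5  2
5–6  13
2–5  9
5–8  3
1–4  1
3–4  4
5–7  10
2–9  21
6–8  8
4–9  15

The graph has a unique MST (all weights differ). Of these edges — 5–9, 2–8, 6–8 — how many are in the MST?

Kruskal: consider edges lightest-first.
1–4 (1): add — endpoints in different components.
3–5 (2): add — endpoints in different components.
5–8 (3): add — endpoints in different components.
3–4 (4): add — endpoints in different components.
1–8 (5): skip — 1 and 8 already connected.
2–8 (6): add — endpoints in different components.
6–8 (8): add — endpoints in different components.
2–5 (9): skip — 2 and 5 already connected.
5–7 (10): add — endpoints in different components.
5–9 (12): add — endpoints in different components.
MST edge set: {1–4, 3–5, 5–8, 3–4, 2–8, 6–8, 5–7, 5–9}.
Of the listed edges, {5–9, 2–8, 6–8} are in the MST → 3.

3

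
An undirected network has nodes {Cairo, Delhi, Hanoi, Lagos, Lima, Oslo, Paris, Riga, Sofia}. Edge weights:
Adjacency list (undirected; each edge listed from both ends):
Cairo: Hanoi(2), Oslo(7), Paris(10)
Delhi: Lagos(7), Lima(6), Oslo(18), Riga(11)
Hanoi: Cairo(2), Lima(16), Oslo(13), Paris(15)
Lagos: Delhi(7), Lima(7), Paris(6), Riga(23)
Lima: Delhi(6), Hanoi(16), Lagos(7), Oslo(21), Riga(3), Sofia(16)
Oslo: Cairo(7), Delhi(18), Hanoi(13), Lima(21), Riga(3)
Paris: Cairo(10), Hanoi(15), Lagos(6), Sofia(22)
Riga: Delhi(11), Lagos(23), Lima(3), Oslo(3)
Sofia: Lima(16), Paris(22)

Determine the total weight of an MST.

50

Prim, starting at Riga.
Step 1: cheapest edge leaving the tree is Lima-Riga (3); add Lima.
Step 2: cheapest edge leaving the tree is Oslo-Riga (3); add Oslo.
Step 3: cheapest edge leaving the tree is Delhi-Lima (6); add Delhi.
Step 4: cheapest edge leaving the tree is Cairo-Oslo (7); add Cairo.
Step 5: cheapest edge leaving the tree is Cairo-Hanoi (2); add Hanoi.
Step 6: cheapest edge leaving the tree is Delhi-Lagos (7); add Lagos.
Step 7: cheapest edge leaving the tree is Lagos-Paris (6); add Paris.
Step 8: cheapest edge leaving the tree is Lima-Sofia (16); add Sofia.
MST edges: Lima-Riga, Oslo-Riga, Delhi-Lima, Cairo-Oslo, Cairo-Hanoi, Delhi-Lagos, Lagos-Paris, Lima-Sofia; total weight 3+3+6+7+2+7+6+16 = 50.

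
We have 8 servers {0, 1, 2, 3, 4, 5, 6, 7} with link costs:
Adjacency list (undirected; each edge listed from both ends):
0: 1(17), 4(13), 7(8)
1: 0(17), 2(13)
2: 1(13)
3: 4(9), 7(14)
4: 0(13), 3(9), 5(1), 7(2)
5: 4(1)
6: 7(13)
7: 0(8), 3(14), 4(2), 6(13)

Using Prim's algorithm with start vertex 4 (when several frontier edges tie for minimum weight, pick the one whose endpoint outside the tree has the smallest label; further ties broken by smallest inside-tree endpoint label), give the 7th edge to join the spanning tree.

1-2

Prim's algorithm from 4:
Step 1: frontier [4—5 1, 4—7 2, 3—4 9, 0—4 13] → take 4—5 (1); add 5.
Step 2: frontier [4—7 2, 3—4 9, 0—4 13] → take 4—7 (2); add 7.
Step 3: frontier [3—4 9, 0—4 13, 0—7 8, 6—7 13, 3—7 14] → take 0—7 (8); add 0.
Step 4: frontier [0—1 17, 3—4 9, 6—7 13, 3—7 14] → take 3—4 (9); add 3.
Step 5: frontier [0—1 17, 6—7 13] → take 6—7 (13); add 6.
Step 6: frontier [0—1 17] → take 0—1 (17); add 1.
Step 7: frontier [1—2 13] → take 1—2 (13); add 2.
The 7th edge added is 1—2.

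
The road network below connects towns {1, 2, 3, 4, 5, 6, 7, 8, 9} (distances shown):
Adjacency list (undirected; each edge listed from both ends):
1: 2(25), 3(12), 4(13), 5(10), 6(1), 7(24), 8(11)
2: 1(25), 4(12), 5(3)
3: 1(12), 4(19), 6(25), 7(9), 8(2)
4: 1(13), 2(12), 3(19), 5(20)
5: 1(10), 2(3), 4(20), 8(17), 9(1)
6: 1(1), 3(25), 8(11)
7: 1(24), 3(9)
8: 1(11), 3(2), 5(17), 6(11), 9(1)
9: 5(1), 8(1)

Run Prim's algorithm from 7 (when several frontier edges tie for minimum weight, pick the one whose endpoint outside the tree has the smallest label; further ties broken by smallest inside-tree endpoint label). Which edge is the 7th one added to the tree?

1-6

Prim's algorithm from 7:
Step 1: cheapest edge leaving the tree is 3 7 (9); add 3.
Step 2: cheapest edge leaving the tree is 3 8 (2); add 8.
Step 3: cheapest edge leaving the tree is 8 9 (1); add 9.
Step 4: cheapest edge leaving the tree is 5 9 (1); add 5.
Step 5: cheapest edge leaving the tree is 2 5 (3); add 2.
Step 6: cheapest edge leaving the tree is 1 5 (10); add 1.
Step 7: cheapest edge leaving the tree is 1 6 (1); add 6.
Step 8: cheapest edge leaving the tree is 2 4 (12); add 4.
The 7th edge added is 1 6.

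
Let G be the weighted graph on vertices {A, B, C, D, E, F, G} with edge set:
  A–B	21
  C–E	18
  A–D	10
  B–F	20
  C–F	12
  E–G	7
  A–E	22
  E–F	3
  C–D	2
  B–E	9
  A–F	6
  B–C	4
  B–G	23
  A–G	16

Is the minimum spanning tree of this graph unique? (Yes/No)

Kruskal's algorithm — process edges by increasing weight (ties by edge label):
C–D (2): add. Components now {A} {B} {C,D} {E} {F} {G}
E–F (3): add. Components now {A} {B} {C,D} {E,F} {G}
B–C (4): add. Components now {A} {B,C,D} {E,F} {G}
A–F (6): add. Components now {A,E,F} {B,C,D} {G}
E–G (7): add. Components now {A,E,F,G} {B,C,D}
B–E (9): add. Components now {A,B,C,D,E,F,G}
Every non-tree edge has weight strictly greater than the heaviest edge on the tree path between its endpoints, so the MST is unique.

Yes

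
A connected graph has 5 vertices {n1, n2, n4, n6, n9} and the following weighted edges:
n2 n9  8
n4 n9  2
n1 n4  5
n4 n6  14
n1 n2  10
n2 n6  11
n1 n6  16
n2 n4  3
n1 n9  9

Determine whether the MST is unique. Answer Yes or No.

Yes

Kruskal's algorithm — process edges by increasing weight (ties by edge label):
n4 n9 (2): add — endpoints in different components.
n2 n4 (3): add — endpoints in different components.
n1 n4 (5): add — endpoints in different components.
n2 n9 (8): skip — n9 and n2 already connected.
n1 n9 (9): skip — n9 and n1 already connected.
n1 n2 (10): skip — n2 and n1 already connected.
n2 n6 (11): add — endpoints in different components.
Every non-tree edge has weight strictly greater than the heaviest edge on the tree path between its endpoints, so the MST is unique.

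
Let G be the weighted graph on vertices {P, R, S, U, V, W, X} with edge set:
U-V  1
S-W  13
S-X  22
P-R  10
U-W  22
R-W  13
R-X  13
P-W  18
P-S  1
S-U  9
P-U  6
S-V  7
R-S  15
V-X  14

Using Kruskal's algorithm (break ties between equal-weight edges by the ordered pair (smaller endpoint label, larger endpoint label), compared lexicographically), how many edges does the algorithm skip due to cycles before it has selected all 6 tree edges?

2

Sort edges by weight, then run Kruskal:
P-S (1): add — endpoints in different components.
U-V (1): add — endpoints in different components.
P-U (6): add — endpoints in different components.
S-V (7): skip — V and S already connected.
S-U (9): skip — S and U already connected.
P-R (10): add — endpoints in different components.
R-W (13): add — endpoints in different components.
R-X (13): add — endpoints in different components.
Edges rejected before the tree was complete: 2.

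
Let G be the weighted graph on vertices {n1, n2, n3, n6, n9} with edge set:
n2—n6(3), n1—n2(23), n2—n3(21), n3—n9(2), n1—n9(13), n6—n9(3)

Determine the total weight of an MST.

Kruskal's algorithm — process edges by increasing weight (ties by edge label):
n3—n9 (2): add. Components now {n3,n9} {n1} {n2} {n6}
n2—n6 (3): add. Components now {n3,n9} {n1} {n2,n6}
n6—n9 (3): add. Components now {n2,n3,n6,n9} {n1}
n1—n9 (13): add. Components now {n1,n2,n3,n6,n9}
MST edges: n3—n9, n2—n6, n6—n9, n1—n9; total weight 2+3+3+13 = 21.

21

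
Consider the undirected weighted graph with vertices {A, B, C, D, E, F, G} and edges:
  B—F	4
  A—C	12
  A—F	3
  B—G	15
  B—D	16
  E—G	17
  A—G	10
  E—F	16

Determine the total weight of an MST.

61

Prim, starting at D.
Step 1: frontier [B—D 16] → take B—D (16); add B.
Step 2: frontier [B—F 4, B—G 15] → take B—F (4); add F.
Step 3: frontier [B—G 15, A—F 3, E—F 16] → take A—F (3); add A.
Step 4: frontier [A—G 10, A—C 12, B—G 15, E—F 16] → take A—G (10); add G.
Step 5: frontier [A—C 12, E—F 16, E—G 17] → take A—C (12); add C.
Step 6: frontier [E—F 16, E—G 17] → take E—F (16); add E.
MST edges: B—D, B—F, A—F, A—G, A—C, E—F; total weight 16+4+3+10+12+16 = 61.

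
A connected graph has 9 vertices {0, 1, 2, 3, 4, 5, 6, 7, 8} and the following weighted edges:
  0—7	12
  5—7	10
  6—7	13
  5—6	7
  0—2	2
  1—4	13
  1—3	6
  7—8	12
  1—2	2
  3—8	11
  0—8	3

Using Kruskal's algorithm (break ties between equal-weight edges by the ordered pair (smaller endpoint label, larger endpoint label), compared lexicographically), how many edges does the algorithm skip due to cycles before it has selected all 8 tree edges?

Kruskal's algorithm — process edges by increasing weight (ties by edge label):
0—2 (2): add — endpoints in different components.
1—2 (2): add — endpoints in different components.
0—8 (3): add — endpoints in different components.
1—3 (6): add — endpoints in different components.
5—6 (7): add — endpoints in different components.
5—7 (10): add — endpoints in different components.
3—8 (11): skip — 3 and 8 already connected.
0—7 (12): add — endpoints in different components.
7—8 (12): skip — 7 and 8 already connected.
1—4 (13): add — endpoints in different components.
Edges rejected before the tree was complete: 2.

2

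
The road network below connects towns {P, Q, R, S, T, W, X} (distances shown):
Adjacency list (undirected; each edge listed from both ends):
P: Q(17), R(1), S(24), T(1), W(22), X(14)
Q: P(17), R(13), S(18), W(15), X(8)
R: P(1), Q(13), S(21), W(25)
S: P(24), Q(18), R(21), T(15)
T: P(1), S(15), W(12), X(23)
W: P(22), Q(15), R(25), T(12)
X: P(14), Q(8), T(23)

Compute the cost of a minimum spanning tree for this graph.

Sort edges by weight, then run Kruskal:
P R (1): add — endpoints in different components.
P T (1): add — endpoints in different components.
Q X (8): add — endpoints in different components.
T W (12): add — endpoints in different components.
Q R (13): add — endpoints in different components.
P X (14): skip — X and P already connected.
Q W (15): skip — Q and W already connected.
S T (15): add — endpoints in different components.
MST edges: P R, P T, Q X, T W, Q R, S T; total weight 1+1+8+12+13+15 = 50.

50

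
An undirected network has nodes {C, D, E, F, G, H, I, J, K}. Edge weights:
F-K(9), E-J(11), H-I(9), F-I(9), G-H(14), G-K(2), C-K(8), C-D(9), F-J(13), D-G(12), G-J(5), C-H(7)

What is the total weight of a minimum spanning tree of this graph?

Prim's algorithm from F:
Step 1: cheapest edge leaving the tree is F-I (9); add I.
Step 2: cheapest edge leaving the tree is H-I (9); add H.
Step 3: cheapest edge leaving the tree is C-H (7); add C.
Step 4: cheapest edge leaving the tree is C-K (8); add K.
Step 5: cheapest edge leaving the tree is G-K (2); add G.
Step 6: cheapest edge leaving the tree is G-J (5); add J.
Step 7: cheapest edge leaving the tree is C-D (9); add D.
Step 8: cheapest edge leaving the tree is E-J (11); add E.
MST edges: F-I, H-I, C-H, C-K, G-K, G-J, C-D, E-J; total weight 9+9+7+8+2+5+9+11 = 60.

60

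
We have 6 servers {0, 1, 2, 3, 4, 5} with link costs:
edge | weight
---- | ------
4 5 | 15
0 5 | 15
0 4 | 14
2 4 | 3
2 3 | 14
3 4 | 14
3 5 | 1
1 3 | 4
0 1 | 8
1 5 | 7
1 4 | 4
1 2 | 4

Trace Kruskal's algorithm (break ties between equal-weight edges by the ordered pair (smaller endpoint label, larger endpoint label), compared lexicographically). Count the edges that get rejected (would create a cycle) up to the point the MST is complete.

Sort edges by weight, then run Kruskal:
3 5 (1): add — endpoints in different components.
2 4 (3): add — endpoints in different components.
1 2 (4): add — endpoints in different components.
1 3 (4): add — endpoints in different components.
1 4 (4): skip — 1 and 4 already connected.
1 5 (7): skip — 1 and 5 already connected.
0 1 (8): add — endpoints in different components.
Edges rejected before the tree was complete: 2.

2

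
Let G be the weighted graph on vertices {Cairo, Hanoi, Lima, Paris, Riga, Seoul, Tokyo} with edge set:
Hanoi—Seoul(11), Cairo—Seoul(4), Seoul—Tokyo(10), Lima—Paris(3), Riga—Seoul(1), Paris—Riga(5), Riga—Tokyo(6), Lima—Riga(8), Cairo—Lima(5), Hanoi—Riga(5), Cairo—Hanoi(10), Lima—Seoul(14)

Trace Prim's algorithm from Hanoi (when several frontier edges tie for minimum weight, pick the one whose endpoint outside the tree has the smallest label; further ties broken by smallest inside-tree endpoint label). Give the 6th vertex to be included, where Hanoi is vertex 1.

Paris

Grow the tree from Hanoi using Prim:
Step 1: frontier [Hanoi—Riga 5, Cairo—Hanoi 10, Hanoi—Seoul 11] → take Hanoi—Riga (5); add Riga.
Step 2: frontier [Cairo—Hanoi 10, Hanoi—Seoul 11, Riga—Seoul 1, Paris—Riga 5, Riga—Tokyo 6, Lima—Riga 8] → take Riga—Seoul (1); add Seoul.
Step 3: frontier [Cairo—Hanoi 10, Paris—Riga 5, Riga—Tokyo 6, Lima—Riga 8, Cairo—Seoul 4, Seoul—Tokyo 10, Lima—Seoul 14] → take Cairo—Seoul (4); add Cairo.
Step 4: frontier [Cairo—Lima 5, Paris—Riga 5, Riga—Tokyo 6, Lima—Riga 8, Seoul—Tokyo 10, Lima—Seoul 14] → take Cairo—Lima (5); add Lima.
Step 5: frontier [Lima—Paris 3, Paris—Riga 5, Riga—Tokyo 6, Seoul—Tokyo 10] → take Lima—Paris (3); add Paris.
Step 6: frontier [Riga—Tokyo 6, Seoul—Tokyo 10] → take Riga—Tokyo (6); add Tokyo.
Vertex order: Hanoi, Riga, Seoul, Cairo, Lima, Paris, Tokyo. The 6th vertex is Paris.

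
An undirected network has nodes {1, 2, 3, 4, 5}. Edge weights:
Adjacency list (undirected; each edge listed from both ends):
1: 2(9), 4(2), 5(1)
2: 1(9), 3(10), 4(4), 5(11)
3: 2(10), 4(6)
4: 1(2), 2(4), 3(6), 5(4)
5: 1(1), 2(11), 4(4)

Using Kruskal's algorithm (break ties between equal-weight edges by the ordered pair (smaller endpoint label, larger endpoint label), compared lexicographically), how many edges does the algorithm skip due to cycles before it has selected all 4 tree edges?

Kruskal: consider edges lightest-first.
1—5 (1): add. Components now {1,5} {2} {3} {4}
1—4 (2): add. Components now {1,4,5} {2} {3}
2—4 (4): add. Components now {1,2,4,5} {3}
4—5 (4): skip — 4 and 5 already connected.
3—4 (6): add. Components now {1,2,3,4,5}
Edges rejected before the tree was complete: 1.

1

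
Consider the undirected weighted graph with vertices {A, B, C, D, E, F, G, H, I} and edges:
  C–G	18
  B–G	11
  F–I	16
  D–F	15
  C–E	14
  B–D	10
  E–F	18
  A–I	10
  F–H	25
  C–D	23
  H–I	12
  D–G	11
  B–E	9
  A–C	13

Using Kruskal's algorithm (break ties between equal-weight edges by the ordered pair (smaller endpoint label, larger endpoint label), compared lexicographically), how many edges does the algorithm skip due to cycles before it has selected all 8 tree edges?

Kruskal: consider edges lightest-first.
B–E (9): add — endpoints in different components.
A–I (10): add — endpoints in different components.
B–D (10): add — endpoints in different components.
B–G (11): add — endpoints in different components.
D–G (11): skip — D and G already connected.
H–I (12): add — endpoints in different components.
A–C (13): add — endpoints in different components.
C–E (14): add — endpoints in different components.
D–F (15): add — endpoints in different components.
Edges rejected before the tree was complete: 1.

1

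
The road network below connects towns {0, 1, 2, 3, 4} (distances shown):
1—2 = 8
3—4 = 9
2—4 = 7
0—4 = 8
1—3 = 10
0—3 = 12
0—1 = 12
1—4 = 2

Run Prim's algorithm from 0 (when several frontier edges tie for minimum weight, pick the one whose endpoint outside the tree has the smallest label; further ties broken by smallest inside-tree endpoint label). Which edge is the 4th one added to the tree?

Prim's algorithm from 0:
Step 1: cheapest edge leaving the tree is 0—4 (8); add 4.
Step 2: cheapest edge leaving the tree is 1—4 (2); add 1.
Step 3: cheapest edge leaving the tree is 2—4 (7); add 2.
Step 4: cheapest edge leaving the tree is 3—4 (9); add 3.
The 4th edge added is 3—4.

3-4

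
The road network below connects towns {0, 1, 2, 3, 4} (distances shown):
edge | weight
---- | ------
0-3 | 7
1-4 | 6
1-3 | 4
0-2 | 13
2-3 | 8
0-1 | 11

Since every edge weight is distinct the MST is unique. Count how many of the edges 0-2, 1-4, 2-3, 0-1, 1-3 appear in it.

3

Kruskal: consider edges lightest-first.
1-3 (4): add — endpoints in different components.
1-4 (6): add — endpoints in different components.
0-3 (7): add — endpoints in different components.
2-3 (8): add — endpoints in different components.
MST edge set: {1-3, 1-4, 0-3, 2-3}.
Of the listed edges, {1-4, 2-3, 1-3} are in the MST → 3.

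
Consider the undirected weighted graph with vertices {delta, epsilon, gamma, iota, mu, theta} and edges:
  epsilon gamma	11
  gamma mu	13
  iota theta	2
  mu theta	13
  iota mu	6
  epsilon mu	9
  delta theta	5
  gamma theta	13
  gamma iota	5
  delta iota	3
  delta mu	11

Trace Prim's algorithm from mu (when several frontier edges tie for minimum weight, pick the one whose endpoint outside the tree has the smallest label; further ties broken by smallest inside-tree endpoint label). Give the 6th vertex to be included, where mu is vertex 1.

epsilon

Grow the tree from mu using Prim:
Step 1: frontier [iota mu 6, epsilon mu 9, delta mu 11, gamma mu 13, mu theta 13] → take iota mu (6); add iota.
Step 2: frontier [iota theta 2, delta iota 3, gamma iota 5, epsilon mu 9, delta mu 11, gamma mu 13, mu theta 13] → take iota theta (2); add theta.
Step 3: frontier [delta iota 3, gamma iota 5, epsilon mu 9, delta mu 11, gamma mu 13, delta theta 5, gamma theta 13] → take delta iota (3); add delta.
Step 4: frontier [gamma iota 5, epsilon mu 9, gamma mu 13, gamma theta 13] → take gamma iota (5); add gamma.
Step 5: frontier [epsilon gamma 11, epsilon mu 9] → take epsilon mu (9); add epsilon.
Vertex order: mu, iota, theta, delta, gamma, epsilon. The 6th vertex is epsilon.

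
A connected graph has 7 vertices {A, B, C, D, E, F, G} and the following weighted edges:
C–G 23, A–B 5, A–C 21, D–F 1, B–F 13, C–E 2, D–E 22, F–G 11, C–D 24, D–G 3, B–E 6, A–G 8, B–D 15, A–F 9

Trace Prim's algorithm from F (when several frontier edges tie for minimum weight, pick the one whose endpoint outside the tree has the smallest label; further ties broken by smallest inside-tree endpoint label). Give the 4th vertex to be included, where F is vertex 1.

Grow the tree from F using Prim:
Step 1: frontier [D–F 1, A–F 9, F–G 11, B–F 13] → take D–F (1); add D.
Step 2: frontier [D–G 3, B–D 15, D–E 22, C–D 24, A–F 9, F–G 11, B–F 13] → take D–G (3); add G.
Step 3: frontier [B–D 15, D–E 22, C–D 24, A–F 9, B–F 13, A–G 8, C–G 23] → take A–G (8); add A.
Step 4: frontier [A–B 5, A–C 21, B–D 15, D–E 22, C–D 24, B–F 13, C–G 23] → take A–B (5); add B.
Step 5: frontier [A–C 21, B–E 6, D–E 22, C–D 24, C–G 23] → take B–E (6); add E.
Step 6: frontier [A–C 21, C–D 24, C–E 2, C–G 23] → take C–E (2); add C.
Vertex order: F, D, G, A, B, E, C. The 4th vertex is A.

A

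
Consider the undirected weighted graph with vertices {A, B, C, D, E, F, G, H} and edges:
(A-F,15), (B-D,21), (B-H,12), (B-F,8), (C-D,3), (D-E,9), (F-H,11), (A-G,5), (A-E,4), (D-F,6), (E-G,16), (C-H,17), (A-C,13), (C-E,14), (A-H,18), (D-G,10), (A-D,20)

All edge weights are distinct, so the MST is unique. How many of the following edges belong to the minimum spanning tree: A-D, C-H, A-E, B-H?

1

Kruskal's algorithm — process edges by increasing weight (ties by edge label):
C-D (3): add — endpoints in different components.
A-E (4): add — endpoints in different components.
A-G (5): add — endpoints in different components.
D-F (6): add — endpoints in different components.
B-F (8): add — endpoints in different components.
D-E (9): add — endpoints in different components.
D-G (10): skip — D and G already connected.
F-H (11): add — endpoints in different components.
MST edge set: {C-D, A-E, A-G, D-F, B-F, D-E, F-H}.
Of the listed edges, {A-E} are in the MST → 1.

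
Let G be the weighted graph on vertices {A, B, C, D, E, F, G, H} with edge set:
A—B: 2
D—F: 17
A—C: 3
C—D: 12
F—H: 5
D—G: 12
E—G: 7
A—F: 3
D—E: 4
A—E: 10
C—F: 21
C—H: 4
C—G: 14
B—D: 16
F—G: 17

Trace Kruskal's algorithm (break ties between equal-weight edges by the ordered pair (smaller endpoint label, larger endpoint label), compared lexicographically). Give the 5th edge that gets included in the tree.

D-E

Kruskal: consider edges lightest-first.
A—B (2): add — endpoints in different components.
A—C (3): add — endpoints in different components.
A—F (3): add — endpoints in different components.
C—H (4): add — endpoints in different components.
D—E (4): add — endpoints in different components.
F—H (5): skip — F and H already connected.
E—G (7): add — endpoints in different components.
A—E (10): add — endpoints in different components.
The 5th edge added is D—E.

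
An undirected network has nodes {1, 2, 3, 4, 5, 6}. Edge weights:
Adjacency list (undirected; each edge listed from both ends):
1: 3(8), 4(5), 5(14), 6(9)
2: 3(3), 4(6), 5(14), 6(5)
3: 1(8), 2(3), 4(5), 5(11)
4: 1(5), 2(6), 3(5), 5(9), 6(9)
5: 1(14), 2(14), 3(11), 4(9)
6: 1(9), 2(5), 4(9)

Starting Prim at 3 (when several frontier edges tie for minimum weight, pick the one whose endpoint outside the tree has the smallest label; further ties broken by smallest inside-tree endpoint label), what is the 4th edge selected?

2-6

Grow the tree from 3 using Prim:
Step 1: frontier [2 3 3, 3 4 5, 1 3 8, 3 5 11] → take 2 3 (3); add 2.
Step 2: frontier [2 6 5, 2 4 6, 2 5 14, 3 4 5, 1 3 8, 3 5 11] → take 3 4 (5); add 4.
Step 3: frontier [2 6 5, 2 5 14, 1 3 8, 3 5 11, 1 4 5, 4 5 9, 4 6 9] → take 1 4 (5); add 1.
Step 4: frontier [1 6 9, 1 5 14, 2 6 5, 2 5 14, 3 5 11, 4 5 9, 4 6 9] → take 2 6 (5); add 6.
Step 5: frontier [1 5 14, 2 5 14, 3 5 11, 4 5 9] → take 4 5 (9); add 5.
The 4th edge added is 2 6.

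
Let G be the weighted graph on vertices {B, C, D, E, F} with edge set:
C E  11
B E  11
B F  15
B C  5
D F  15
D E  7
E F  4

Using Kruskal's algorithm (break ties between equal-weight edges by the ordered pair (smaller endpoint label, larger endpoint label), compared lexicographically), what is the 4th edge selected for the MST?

B-E

Kruskal's algorithm — process edges by increasing weight (ties by edge label):
E F (4): add. Components now {B} {C} {D} {E,F}
B C (5): add. Components now {B,C} {D} {E,F}
D E (7): add. Components now {B,C} {D,E,F}
B E (11): add. Components now {B,C,D,E,F}
The 4th edge added is B E.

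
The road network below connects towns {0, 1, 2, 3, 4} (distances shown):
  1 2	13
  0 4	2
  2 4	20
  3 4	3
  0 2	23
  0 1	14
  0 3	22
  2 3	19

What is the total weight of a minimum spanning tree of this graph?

Prim's algorithm from 2:
Step 1: frontier [1 2 13, 2 3 19, 2 4 20, 0 2 23] → take 1 2 (13); add 1.
Step 2: frontier [0 1 14, 2 3 19, 2 4 20, 0 2 23] → take 0 1 (14); add 0.
Step 3: frontier [0 4 2, 0 3 22, 2 3 19, 2 4 20] → take 0 4 (2); add 4.
Step 4: frontier [0 3 22, 2 3 19, 3 4 3] → take 3 4 (3); add 3.
MST edges: 1 2, 0 1, 0 4, 3 4; total weight 13+14+2+3 = 32.

32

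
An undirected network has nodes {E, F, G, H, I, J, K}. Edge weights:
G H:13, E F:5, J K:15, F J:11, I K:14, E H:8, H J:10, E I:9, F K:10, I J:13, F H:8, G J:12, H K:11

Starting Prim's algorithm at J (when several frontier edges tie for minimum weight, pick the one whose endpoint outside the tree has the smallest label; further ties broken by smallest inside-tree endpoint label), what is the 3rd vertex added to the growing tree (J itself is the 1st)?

Prim, starting at J.
Step 1: cheapest edge leaving the tree is H J (10); add H.
Step 2: cheapest edge leaving the tree is E H (8); add E.
Step 3: cheapest edge leaving the tree is E F (5); add F.
Step 4: cheapest edge leaving the tree is E I (9); add I.
Step 5: cheapest edge leaving the tree is F K (10); add K.
Step 6: cheapest edge leaving the tree is G J (12); add G.
Vertex order: J, H, E, F, I, K, G. The 3rd vertex is E.

E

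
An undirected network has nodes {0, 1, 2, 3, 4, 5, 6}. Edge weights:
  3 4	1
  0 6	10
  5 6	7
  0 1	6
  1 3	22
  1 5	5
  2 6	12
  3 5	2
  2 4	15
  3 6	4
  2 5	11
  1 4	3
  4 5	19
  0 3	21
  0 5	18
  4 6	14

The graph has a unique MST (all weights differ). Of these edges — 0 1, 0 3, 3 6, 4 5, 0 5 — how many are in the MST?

2

Kruskal: consider edges lightest-first.
3 4 (1): add — endpoints in different components.
3 5 (2): add — endpoints in different components.
1 4 (3): add — endpoints in different components.
3 6 (4): add — endpoints in different components.
1 5 (5): skip — 1 and 5 already connected.
0 1 (6): add — endpoints in different components.
5 6 (7): skip — 5 and 6 already connected.
0 6 (10): skip — 0 and 6 already connected.
2 5 (11): add — endpoints in different components.
MST edge set: {3 4, 3 5, 1 4, 3 6, 0 1, 2 5}.
Of the listed edges, {0 1, 3 6} are in the MST → 2.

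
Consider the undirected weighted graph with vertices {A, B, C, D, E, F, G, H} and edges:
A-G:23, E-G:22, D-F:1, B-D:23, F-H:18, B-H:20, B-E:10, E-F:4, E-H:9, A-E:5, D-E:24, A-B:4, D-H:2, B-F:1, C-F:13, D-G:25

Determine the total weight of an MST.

47

Sort edges by weight, then run Kruskal:
B-F (1): add — endpoints in different components.
D-F (1): add — endpoints in different components.
D-H (2): add — endpoints in different components.
A-B (4): add — endpoints in different components.
E-F (4): add — endpoints in different components.
A-E (5): skip — A and E already connected.
E-H (9): skip — E and H already connected.
B-E (10): skip — B and E already connected.
C-F (13): add — endpoints in different components.
F-H (18): skip — F and H already connected.
B-H (20): skip — B and H already connected.
E-G (22): add — endpoints in different components.
MST edges: B-F, D-F, D-H, A-B, E-F, C-F, E-G; total weight 1+1+2+4+4+13+22 = 47.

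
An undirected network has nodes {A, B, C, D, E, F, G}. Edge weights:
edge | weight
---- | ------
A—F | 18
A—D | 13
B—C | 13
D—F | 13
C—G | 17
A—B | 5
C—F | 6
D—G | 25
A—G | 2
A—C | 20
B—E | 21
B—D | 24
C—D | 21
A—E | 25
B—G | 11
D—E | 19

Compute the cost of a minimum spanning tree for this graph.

Sort edges by weight, then run Kruskal:
A—G (2): add. Components now {A,G} {B} {C} {D} {E} {F}
A—B (5): add. Components now {A,B,G} {C} {D} {E} {F}
C—F (6): add. Components now {A,B,G} {C,F} {D} {E}
B—G (11): skip — B and G already connected.
A—D (13): add. Components now {A,B,D,G} {C,F} {E}
B—C (13): add. Components now {A,B,C,D,F,G} {E}
D—F (13): skip — D and F already connected.
C—G (17): skip — C and G already connected.
A—F (18): skip — A and F already connected.
D—E (19): add. Components now {A,B,C,D,E,F,G}
MST edges: A—G, A—B, C—F, A—D, B—C, D—E; total weight 2+5+6+13+13+19 = 58.

58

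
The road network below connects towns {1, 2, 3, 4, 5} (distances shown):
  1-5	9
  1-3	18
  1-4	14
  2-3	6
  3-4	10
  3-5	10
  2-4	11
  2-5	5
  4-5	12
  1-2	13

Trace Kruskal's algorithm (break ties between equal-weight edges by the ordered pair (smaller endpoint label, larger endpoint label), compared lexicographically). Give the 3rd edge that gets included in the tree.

Kruskal: consider edges lightest-first.
2-5 (5): add. Components now {1} {2,5} {3} {4}
2-3 (6): add. Components now {1} {2,3,5} {4}
1-5 (9): add. Components now {1,2,3,5} {4}
3-4 (10): add. Components now {1,2,3,4,5}
The 3rd edge added is 1-5.

1-5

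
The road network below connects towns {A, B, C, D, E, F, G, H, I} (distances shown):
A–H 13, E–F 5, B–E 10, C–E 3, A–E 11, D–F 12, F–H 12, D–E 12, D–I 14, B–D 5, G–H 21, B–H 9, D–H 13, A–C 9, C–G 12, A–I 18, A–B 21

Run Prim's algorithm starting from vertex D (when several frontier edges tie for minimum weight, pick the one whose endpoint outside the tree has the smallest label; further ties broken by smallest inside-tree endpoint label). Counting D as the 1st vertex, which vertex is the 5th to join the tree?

Prim's algorithm from D:
Step 1: cheapest edge leaving the tree is B–D (5); add B.
Step 2: cheapest edge leaving the tree is B–H (9); add H.
Step 3: cheapest edge leaving the tree is B–E (10); add E.
Step 4: cheapest edge leaving the tree is C–E (3); add C.
Step 5: cheapest edge leaving the tree is E–F (5); add F.
Step 6: cheapest edge leaving the tree is A–C (9); add A.
Step 7: cheapest edge leaving the tree is C–G (12); add G.
Step 8: cheapest edge leaving the tree is D–I (14); add I.
Vertex order: D, B, H, E, C, F, A, G, I. The 5th vertex is C.

C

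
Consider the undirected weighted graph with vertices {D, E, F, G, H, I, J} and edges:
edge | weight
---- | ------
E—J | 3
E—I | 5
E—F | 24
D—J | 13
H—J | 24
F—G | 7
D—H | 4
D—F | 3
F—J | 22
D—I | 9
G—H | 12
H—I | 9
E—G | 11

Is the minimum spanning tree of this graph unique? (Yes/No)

Kruskal's algorithm — process edges by increasing weight (ties by edge label):
D—F (3): add. Components now {D,F} {E} {G} {H} {I} {J}
E—J (3): add. Components now {D,F} {E,J} {G} {H} {I}
D—H (4): add. Components now {D,F,H} {E,J} {G} {I}
E—I (5): add. Components now {D,F,H} {E,I,J} {G}
F—G (7): add. Components now {D,F,G,H} {E,I,J}
D—I (9): add. Components now {D,E,F,G,H,I,J}
Non-tree edge H—I has weight 9, equal to the heaviest edge on its tree cycle — swapping gives another MST of the same weight. Not unique.

No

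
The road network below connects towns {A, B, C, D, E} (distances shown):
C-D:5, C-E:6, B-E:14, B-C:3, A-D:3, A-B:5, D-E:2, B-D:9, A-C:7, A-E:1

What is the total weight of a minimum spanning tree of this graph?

Grow the tree from D using Prim:
Step 1: frontier [D-E 2, A-D 3, C-D 5, B-D 9] → take D-E (2); add E.
Step 2: frontier [A-D 3, C-D 5, B-D 9, A-E 1, C-E 6, B-E 14] → take A-E (1); add A.
Step 3: frontier [A-B 5, A-C 7, C-D 5, B-D 9, C-E 6, B-E 14] → take A-B (5); add B.
Step 4: frontier [A-C 7, B-C 3, C-D 5, C-E 6] → take B-C (3); add C.
MST edges: D-E, A-E, A-B, B-C; total weight 2+1+5+3 = 11.

11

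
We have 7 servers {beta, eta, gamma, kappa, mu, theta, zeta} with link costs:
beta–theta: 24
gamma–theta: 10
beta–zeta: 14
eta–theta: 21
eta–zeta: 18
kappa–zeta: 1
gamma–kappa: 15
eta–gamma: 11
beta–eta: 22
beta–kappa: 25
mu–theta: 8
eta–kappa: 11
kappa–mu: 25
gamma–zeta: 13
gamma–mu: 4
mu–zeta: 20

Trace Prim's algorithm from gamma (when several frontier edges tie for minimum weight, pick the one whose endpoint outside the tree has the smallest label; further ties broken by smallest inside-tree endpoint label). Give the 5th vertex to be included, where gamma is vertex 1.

Grow the tree from gamma using Prim:
Step 1: cheapest edge leaving the tree is gamma–mu (4); add mu.
Step 2: cheapest edge leaving the tree is mu–theta (8); add theta.
Step 3: cheapest edge leaving the tree is eta–gamma (11); add eta.
Step 4: cheapest edge leaving the tree is eta–kappa (11); add kappa.
Step 5: cheapest edge leaving the tree is kappa–zeta (1); add zeta.
Step 6: cheapest edge leaving the tree is beta–zeta (14); add beta.
Vertex order: gamma, mu, theta, eta, kappa, zeta, beta. The 5th vertex is kappa.

kappa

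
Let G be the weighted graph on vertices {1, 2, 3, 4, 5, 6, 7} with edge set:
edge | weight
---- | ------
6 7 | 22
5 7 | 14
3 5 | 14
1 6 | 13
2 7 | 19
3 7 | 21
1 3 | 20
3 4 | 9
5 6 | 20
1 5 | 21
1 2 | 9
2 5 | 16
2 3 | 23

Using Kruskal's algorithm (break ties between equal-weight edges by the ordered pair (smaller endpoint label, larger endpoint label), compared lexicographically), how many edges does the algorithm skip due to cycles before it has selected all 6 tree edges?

Kruskal's algorithm — process edges by increasing weight (ties by edge label):
1 2 (9): add — endpoints in different components.
3 4 (9): add — endpoints in different components.
1 6 (13): add — endpoints in different components.
3 5 (14): add — endpoints in different components.
5 7 (14): add — endpoints in different components.
2 5 (16): add — endpoints in different components.
Edges rejected before the tree was complete: 0.

0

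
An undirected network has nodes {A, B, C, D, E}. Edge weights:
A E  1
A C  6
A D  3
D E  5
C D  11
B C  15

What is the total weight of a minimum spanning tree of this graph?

Prim's algorithm from E:
Step 1: frontier [A E 1, D E 5] → take A E (1); add A.
Step 2: frontier [A D 3, A C 6, D E 5] → take A D (3); add D.
Step 3: frontier [A C 6, C D 11] → take A C (6); add C.
Step 4: frontier [B C 15] → take B C (15); add B.
MST edges: A E, A D, A C, B C; total weight 1+3+6+15 = 25.

25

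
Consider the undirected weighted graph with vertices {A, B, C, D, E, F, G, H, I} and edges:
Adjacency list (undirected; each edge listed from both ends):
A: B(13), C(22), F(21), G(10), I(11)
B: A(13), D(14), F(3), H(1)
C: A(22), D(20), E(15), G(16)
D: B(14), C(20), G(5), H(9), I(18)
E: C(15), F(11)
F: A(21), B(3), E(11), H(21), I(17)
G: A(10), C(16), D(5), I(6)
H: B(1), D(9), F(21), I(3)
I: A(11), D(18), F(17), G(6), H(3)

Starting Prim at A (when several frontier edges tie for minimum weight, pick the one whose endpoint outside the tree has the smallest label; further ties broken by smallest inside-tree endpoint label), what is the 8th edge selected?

C-E

Prim, starting at A.
Step 1: cheapest edge leaving the tree is A G (10); add G.
Step 2: cheapest edge leaving the tree is D G (5); add D.
Step 3: cheapest edge leaving the tree is G I (6); add I.
Step 4: cheapest edge leaving the tree is H I (3); add H.
Step 5: cheapest edge leaving the tree is B H (1); add B.
Step 6: cheapest edge leaving the tree is B F (3); add F.
Step 7: cheapest edge leaving the tree is E F (11); add E.
Step 8: cheapest edge leaving the tree is C E (15); add C.
The 8th edge added is C E.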